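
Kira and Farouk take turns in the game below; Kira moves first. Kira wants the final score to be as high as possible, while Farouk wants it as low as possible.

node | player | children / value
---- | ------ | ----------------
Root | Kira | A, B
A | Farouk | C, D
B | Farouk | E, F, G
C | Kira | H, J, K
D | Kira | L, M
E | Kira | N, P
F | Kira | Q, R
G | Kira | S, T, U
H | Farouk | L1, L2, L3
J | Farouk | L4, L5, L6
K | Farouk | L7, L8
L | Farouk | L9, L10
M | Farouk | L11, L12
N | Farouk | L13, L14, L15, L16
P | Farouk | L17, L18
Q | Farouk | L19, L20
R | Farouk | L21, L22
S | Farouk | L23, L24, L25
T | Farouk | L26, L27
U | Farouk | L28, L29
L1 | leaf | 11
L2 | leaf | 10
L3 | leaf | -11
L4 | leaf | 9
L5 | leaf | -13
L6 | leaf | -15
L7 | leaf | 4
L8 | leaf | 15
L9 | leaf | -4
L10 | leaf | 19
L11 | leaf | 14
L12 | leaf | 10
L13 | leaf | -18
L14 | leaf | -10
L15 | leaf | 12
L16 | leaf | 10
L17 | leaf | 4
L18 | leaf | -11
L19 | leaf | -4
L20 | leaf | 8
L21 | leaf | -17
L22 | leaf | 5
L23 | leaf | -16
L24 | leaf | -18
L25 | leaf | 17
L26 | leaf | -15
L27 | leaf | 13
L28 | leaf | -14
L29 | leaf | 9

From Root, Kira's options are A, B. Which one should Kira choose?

A

H (Farouk): min(11, 10, -11) = -11
J (Farouk): min(9, -13, -15) = -15
K (Farouk): min(4, 15) = 4
C (Kira): max(-11, -15, 4) = 4
L (Farouk): min(-4, 19) = -4
M (Farouk): min(14, 10) = 10
D (Kira): max(-4, 10) = 10
A (Farouk): min(4, 10) = 4
N (Farouk): min(-18, -10, 12, 10) = -18
P (Farouk): min(4, -11) = -11
E (Kira): max(-18, -11) = -11
Q (Farouk): min(-4, 8) = -4
R (Farouk): min(-17, 5) = -17
F (Kira): max(-4, -17) = -4
S (Farouk): min(-16, -18, 17) = -18
T (Farouk): min(-15, 13) = -15
U (Farouk): min(-14, 9) = -14
G (Kira): max(-18, -15, -14) = -14
B (Farouk): min(-11, -4, -14) = -14
Root (Kira): max(4, -14) = 4
Kira at Root wants the highest of {A=4, B=-14}, so chooses A.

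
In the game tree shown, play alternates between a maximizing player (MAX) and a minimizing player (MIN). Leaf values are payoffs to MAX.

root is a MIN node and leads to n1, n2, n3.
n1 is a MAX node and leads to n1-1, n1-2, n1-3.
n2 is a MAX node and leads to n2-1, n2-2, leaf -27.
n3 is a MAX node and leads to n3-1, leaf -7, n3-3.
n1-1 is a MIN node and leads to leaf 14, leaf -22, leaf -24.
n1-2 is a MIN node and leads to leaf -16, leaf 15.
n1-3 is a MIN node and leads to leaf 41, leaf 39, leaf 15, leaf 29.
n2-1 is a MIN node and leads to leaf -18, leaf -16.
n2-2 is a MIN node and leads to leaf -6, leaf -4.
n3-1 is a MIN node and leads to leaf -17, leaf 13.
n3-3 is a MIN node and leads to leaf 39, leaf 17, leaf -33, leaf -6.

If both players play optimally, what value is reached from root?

-7

n1-1 (MIN): min(14, -22, -24) = -24
n1-2 (MIN): min(-16, 15) = -16
n1-3 (MIN): min(41, 39, 15, 29) = 15
n1 (MAX): max(-24, -16, 15) = 15
n2-1 (MIN): min(-18, -16) = -18
n2-2 (MIN): min(-6, -4) = -6
n2 (MAX): max(-18, -6, -27) = -6
n3-1 (MIN): min(-17, 13) = -17
n3-3 (MIN): min(39, 17, -33, -6) = -33
n3 (MAX): max(-17, -7, -33) = -7
root (MIN): min(15, -6, -7) = -7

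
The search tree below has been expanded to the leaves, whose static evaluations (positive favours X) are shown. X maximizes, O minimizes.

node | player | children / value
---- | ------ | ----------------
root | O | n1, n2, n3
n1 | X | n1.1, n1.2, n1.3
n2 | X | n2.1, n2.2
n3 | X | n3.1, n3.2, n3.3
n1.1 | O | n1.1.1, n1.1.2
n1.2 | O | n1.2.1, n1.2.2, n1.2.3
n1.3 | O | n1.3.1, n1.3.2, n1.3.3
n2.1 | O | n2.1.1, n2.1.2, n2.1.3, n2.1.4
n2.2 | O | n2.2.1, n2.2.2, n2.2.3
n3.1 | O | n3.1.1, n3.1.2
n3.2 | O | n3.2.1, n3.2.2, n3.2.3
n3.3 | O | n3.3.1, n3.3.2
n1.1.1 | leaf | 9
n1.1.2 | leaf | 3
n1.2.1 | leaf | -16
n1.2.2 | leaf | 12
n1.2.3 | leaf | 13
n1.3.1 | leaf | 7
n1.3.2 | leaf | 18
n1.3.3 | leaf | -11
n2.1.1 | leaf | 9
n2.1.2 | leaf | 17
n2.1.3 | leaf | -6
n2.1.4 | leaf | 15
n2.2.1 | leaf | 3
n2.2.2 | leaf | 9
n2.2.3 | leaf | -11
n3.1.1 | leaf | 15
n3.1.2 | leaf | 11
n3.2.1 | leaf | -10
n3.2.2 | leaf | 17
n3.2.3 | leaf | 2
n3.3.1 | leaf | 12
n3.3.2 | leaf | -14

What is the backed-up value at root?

n1.1 (O): min(9, 3) = 3
n1.2 (O): min(-16, 12, 13) = -16
n1.3 (O): min(7, 18, -11) = -11
n1 (X): max(3, -16, -11) = 3
n2.1 (O): min(9, 17, -6, 15) = -6
n2.2 (O): min(3, 9, -11) = -11
n2 (X): max(-6, -11) = -6
n3.1 (O): min(15, 11) = 11
n3.2 (O): min(-10, 17, 2) = -10
n3.3 (O): min(12, -14) = -14
n3 (X): max(11, -10, -14) = 11
root (O): min(3, -6, 11) = -6

-6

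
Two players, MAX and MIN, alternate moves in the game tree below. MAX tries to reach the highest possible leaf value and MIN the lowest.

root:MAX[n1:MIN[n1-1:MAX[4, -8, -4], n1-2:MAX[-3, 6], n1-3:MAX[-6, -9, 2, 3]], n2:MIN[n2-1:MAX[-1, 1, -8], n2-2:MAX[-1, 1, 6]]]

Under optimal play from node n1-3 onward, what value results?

3

n1-3 (MAX): max(-6, -9, 2, 3) = 3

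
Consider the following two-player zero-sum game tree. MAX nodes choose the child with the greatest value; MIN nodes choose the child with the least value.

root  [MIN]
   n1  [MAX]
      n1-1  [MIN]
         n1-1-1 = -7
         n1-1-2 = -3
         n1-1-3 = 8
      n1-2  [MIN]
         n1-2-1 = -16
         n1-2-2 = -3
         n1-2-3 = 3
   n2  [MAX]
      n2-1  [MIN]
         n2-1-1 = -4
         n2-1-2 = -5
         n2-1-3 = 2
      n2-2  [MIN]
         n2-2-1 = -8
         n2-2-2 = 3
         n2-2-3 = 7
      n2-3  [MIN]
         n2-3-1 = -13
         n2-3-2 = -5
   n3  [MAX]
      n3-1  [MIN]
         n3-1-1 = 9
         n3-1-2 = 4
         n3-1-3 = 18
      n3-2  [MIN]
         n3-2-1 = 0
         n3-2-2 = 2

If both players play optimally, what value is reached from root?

-7

n1-1 (MIN): min(-7, -3, 8) = -7
n1-2 (MIN): min(-16, -3, 3) = -16
n1 (MAX): max(-7, -16) = -7
n2-1 (MIN): min(-4, -5, 2) = -5
n2-2 (MIN): min(-8, 3, 7) = -8
n2-3 (MIN): min(-13, -5) = -13
n2 (MAX): max(-5, -8, -13) = -5
n3-1 (MIN): min(9, 4, 18) = 4
n3-2 (MIN): min(0, 2) = 0
n3 (MAX): max(4, 0) = 4
root (MIN): min(-7, -5, 4) = -7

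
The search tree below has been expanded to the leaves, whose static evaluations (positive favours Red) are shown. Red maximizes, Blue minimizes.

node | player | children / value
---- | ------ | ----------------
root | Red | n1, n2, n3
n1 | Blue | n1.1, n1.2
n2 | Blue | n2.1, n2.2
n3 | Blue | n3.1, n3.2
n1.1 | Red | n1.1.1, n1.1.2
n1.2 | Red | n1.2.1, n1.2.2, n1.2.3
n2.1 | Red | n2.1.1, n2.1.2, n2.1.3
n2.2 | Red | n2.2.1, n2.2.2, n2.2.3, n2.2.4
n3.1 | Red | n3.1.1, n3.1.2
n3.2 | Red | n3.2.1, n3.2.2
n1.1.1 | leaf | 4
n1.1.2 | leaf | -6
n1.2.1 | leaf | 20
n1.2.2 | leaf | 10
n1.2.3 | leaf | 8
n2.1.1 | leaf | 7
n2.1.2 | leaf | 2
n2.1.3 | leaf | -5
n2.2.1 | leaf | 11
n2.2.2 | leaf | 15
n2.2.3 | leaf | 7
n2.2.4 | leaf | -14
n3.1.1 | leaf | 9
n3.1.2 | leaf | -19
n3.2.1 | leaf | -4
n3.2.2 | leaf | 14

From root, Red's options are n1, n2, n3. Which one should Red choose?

n3

n1.1 (Red): max(4, -6) = 4
n1.2 (Red): max(20, 10, 8) = 20
n1 (Blue): min(4, 20) = 4
n2.1 (Red): max(7, 2, -5) = 7
n2.2 (Red): max(11, 15, 7, -14) = 15
n2 (Blue): min(7, 15) = 7
n3.1 (Red): max(9, -19) = 9
n3.2 (Red): max(-4, 14) = 14
n3 (Blue): min(9, 14) = 9
root (Red): max(4, 7, 9) = 9
Red at root wants the highest of {n1=4, n2=7, n3=9}, so chooses n3.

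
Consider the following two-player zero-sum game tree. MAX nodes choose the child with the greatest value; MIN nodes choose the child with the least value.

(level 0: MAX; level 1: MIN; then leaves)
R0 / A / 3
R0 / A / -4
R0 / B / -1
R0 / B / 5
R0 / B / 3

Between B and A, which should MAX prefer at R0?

B (MIN): min(-1, 5, 3) = -1
A (MIN): min(3, -4) = -4
MAX prefers the higher value; B=-1, A=-4. B is better since -1 > -4.

B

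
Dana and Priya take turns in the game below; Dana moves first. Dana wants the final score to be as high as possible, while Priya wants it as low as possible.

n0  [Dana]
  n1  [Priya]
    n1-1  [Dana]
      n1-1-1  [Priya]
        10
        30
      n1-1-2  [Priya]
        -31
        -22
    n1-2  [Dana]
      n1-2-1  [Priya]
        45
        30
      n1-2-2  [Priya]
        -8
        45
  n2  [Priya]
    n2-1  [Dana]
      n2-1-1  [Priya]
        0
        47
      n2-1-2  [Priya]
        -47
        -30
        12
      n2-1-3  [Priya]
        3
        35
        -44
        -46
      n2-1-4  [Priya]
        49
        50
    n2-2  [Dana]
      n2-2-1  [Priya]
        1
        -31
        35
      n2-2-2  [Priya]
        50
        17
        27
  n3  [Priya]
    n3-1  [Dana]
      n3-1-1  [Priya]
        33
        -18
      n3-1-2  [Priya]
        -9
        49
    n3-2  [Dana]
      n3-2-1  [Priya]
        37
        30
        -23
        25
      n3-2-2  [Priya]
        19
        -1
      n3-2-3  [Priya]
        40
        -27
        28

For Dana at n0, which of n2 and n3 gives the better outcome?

n2-1-1 (Priya): min(0, 47) = 0
n2-1-2 (Priya): min(-47, -30, 12) = -47
n2-1-3 (Priya): min(3, 35, -44, -46) = -46
n2-1-4 (Priya): min(49, 50) = 49
n2-1 (Dana): max(0, -47, -46, 49) = 49
n2-2-1 (Priya): min(1, -31, 35) = -31
n2-2-2 (Priya): min(50, 17, 27) = 17
n2-2 (Dana): max(-31, 17) = 17
n2 (Priya): min(49, 17) = 17
n3-1-1 (Priya): min(33, -18) = -18
n3-1-2 (Priya): min(-9, 49) = -9
n3-1 (Dana): max(-18, -9) = -9
n3-2-1 (Priya): min(37, 30, -23, 25) = -23
n3-2-2 (Priya): min(19, -1) = -1
n3-2-3 (Priya): min(40, -27, 28) = -27
n3-2 (Dana): max(-23, -1, -27) = -1
n3 (Priya): min(-9, -1) = -9
Dana prefers the higher value; n2=17, n3=-9. n2 is better since 17 > -9.

n2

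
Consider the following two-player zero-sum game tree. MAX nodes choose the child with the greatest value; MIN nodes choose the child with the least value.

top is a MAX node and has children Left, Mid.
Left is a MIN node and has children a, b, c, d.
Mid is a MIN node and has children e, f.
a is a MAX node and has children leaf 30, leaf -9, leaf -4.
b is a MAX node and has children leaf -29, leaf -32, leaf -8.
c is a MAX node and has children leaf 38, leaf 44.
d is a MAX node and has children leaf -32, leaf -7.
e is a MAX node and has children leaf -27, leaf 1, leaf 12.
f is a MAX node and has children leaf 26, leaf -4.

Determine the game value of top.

a (MAX): max(30, -9, -4) = 30
b (MAX): max(-29, -32, -8) = -8
c (MAX): max(38, 44) = 44
d (MAX): max(-32, -7) = -7
Left (MIN): min(30, -8, 44, -7) = -8
e (MAX): max(-27, 1, 12) = 12
f (MAX): max(26, -4) = 26
Mid (MIN): min(12, 26) = 12
top (MAX): max(-8, 12) = 12

12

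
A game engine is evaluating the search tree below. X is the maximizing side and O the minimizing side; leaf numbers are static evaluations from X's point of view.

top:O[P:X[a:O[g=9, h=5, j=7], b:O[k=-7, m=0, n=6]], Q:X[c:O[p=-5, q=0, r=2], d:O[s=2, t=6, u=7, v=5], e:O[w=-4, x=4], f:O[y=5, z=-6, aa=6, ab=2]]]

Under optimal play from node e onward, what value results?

e (O): min(-4, 4) = -4

-4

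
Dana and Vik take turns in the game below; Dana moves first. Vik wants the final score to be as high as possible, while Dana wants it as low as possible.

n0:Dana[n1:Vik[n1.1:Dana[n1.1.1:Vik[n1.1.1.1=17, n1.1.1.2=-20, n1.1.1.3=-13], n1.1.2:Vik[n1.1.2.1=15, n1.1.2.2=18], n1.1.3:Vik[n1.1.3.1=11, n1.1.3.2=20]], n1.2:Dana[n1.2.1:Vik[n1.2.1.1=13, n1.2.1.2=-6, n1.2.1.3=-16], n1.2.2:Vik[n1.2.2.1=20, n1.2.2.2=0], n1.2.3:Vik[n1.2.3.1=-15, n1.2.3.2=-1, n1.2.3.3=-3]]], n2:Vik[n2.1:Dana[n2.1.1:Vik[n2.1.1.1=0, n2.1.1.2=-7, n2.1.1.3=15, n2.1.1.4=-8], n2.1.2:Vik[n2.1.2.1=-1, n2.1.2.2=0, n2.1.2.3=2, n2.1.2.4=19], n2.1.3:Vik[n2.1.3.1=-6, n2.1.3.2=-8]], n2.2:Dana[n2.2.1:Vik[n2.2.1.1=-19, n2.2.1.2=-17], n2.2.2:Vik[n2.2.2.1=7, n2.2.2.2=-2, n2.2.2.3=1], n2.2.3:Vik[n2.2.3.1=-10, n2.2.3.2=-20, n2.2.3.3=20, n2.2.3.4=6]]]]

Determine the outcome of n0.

-6

n1.1.1 (Vik): max(17, -20, -13) = 17
n1.1.2 (Vik): max(15, 18) = 18
n1.1.3 (Vik): max(11, 20) = 20
n1.1 (Dana): min(17, 18, 20) = 17
n1.2.1 (Vik): max(13, -6, -16) = 13
n1.2.2 (Vik): max(20, 0) = 20
n1.2.3 (Vik): max(-15, -1, -3) = -1
n1.2 (Dana): min(13, 20, -1) = -1
n1 (Vik): max(17, -1) = 17
n2.1.1 (Vik): max(0, -7, 15, -8) = 15
n2.1.2 (Vik): max(-1, 0, 2, 19) = 19
n2.1.3 (Vik): max(-6, -8) = -6
n2.1 (Dana): min(15, 19, -6) = -6
n2.2.1 (Vik): max(-19, -17) = -17
n2.2.2 (Vik): max(7, -2, 1) = 7
n2.2.3 (Vik): max(-10, -20, 20, 6) = 20
n2.2 (Dana): min(-17, 7, 20) = -17
n2 (Vik): max(-6, -17) = -6
n0 (Dana): min(17, -6) = -6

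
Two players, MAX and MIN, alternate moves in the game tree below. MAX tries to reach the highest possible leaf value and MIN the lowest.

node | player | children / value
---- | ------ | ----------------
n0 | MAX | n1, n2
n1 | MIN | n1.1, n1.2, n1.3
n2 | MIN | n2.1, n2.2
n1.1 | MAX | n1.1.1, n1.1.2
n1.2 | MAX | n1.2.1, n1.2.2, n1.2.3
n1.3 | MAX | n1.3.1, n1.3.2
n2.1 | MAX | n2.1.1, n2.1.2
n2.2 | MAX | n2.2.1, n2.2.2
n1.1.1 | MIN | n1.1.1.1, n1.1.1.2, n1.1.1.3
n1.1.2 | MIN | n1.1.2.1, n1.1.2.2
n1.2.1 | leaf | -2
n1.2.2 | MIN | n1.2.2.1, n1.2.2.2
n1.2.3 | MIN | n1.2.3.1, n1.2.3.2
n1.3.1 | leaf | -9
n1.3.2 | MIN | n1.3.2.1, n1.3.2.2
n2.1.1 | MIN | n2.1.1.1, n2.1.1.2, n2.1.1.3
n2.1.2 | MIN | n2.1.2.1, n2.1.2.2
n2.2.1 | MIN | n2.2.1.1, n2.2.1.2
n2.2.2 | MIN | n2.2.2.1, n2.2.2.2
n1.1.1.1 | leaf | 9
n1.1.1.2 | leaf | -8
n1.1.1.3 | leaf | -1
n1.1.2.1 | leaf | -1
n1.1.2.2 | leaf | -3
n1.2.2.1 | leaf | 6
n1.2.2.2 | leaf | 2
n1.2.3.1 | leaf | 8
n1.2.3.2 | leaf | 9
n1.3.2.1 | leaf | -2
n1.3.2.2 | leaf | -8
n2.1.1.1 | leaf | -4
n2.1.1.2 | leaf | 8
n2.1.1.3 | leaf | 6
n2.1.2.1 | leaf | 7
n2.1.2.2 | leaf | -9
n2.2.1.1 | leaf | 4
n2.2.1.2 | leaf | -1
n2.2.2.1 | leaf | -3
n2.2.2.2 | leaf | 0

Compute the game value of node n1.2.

n1.2.2 (MIN): min(6, 2) = 2
n1.2.3 (MIN): min(8, 9) = 8
n1.2 (MAX): max(-2, 2, 8) = 8

8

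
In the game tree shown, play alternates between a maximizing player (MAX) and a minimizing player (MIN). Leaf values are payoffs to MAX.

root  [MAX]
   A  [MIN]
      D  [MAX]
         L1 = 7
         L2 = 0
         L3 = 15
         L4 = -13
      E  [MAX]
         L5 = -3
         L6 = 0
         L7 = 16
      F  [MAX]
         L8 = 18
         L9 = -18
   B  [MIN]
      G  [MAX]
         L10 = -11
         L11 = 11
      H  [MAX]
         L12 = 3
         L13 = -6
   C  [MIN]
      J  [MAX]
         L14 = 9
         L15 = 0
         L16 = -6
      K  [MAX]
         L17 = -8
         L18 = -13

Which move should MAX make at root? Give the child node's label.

A

D (MAX): max(7, 0, 15, -13) = 15
E (MAX): max(-3, 0, 16) = 16
F (MAX): max(18, -18) = 18
A (MIN): min(15, 16, 18) = 15
G (MAX): max(-11, 11) = 11
H (MAX): max(3, -6) = 3
B (MIN): min(11, 3) = 3
J (MAX): max(9, 0, -6) = 9
K (MAX): max(-8, -13) = -8
C (MIN): min(9, -8) = -8
root (MAX): max(15, 3, -8) = 15
MAX at root wants the highest of {A=15, B=3, C=-8}, so chooses A.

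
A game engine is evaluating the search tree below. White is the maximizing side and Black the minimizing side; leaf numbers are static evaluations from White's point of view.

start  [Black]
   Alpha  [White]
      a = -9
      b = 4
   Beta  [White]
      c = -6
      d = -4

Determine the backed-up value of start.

Alpha (White): max(-9, 4) = 4
Beta (White): max(-6, -4) = -4
start (Black): min(4, -4) = -4

-4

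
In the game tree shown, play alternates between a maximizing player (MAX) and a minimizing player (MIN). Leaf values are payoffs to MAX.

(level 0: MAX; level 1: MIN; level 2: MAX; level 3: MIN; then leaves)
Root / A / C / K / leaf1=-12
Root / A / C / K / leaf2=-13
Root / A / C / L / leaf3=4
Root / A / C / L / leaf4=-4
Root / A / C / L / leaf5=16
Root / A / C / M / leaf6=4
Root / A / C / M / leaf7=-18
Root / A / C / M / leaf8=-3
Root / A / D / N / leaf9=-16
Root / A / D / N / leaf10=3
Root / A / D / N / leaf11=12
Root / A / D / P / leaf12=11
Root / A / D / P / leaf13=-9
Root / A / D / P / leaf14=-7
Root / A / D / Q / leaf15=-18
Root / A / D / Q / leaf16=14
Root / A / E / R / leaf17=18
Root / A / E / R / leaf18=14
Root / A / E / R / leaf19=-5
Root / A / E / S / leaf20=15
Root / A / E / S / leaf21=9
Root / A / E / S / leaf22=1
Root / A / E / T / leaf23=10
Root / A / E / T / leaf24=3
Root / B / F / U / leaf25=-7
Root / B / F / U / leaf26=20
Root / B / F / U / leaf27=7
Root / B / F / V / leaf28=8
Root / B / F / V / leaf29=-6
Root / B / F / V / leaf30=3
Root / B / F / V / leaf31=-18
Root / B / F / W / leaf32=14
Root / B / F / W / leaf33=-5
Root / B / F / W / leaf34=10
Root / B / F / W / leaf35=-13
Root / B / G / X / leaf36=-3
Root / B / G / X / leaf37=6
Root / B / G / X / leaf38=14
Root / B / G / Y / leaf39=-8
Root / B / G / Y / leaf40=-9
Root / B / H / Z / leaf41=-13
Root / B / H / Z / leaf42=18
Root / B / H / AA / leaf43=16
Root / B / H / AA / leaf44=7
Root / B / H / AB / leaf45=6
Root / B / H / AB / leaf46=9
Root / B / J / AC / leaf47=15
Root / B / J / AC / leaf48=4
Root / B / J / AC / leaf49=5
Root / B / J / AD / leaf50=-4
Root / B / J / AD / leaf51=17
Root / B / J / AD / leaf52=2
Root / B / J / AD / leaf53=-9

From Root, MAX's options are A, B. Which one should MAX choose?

K (MIN): min(-12, -13) = -13
L (MIN): min(4, -4, 16) = -4
M (MIN): min(4, -18, -3) = -18
C (MAX): max(-13, -4, -18) = -4
N (MIN): min(-16, 3, 12) = -16
P (MIN): min(11, -9, -7) = -9
Q (MIN): min(-18, 14) = -18
D (MAX): max(-16, -9, -18) = -9
R (MIN): min(18, 14, -5) = -5
S (MIN): min(15, 9, 1) = 1
T (MIN): min(10, 3) = 3
E (MAX): max(-5, 1, 3) = 3
A (MIN): min(-4, -9, 3) = -9
U (MIN): min(-7, 20, 7) = -7
V (MIN): min(8, -6, 3, -18) = -18
W (MIN): min(14, -5, 10, -13) = -13
F (MAX): max(-7, -18, -13) = -7
X (MIN): min(-3, 6, 14) = -3
Y (MIN): min(-8, -9) = -9
G (MAX): max(-3, -9) = -3
Z (MIN): min(-13, 18) = -13
AA (MIN): min(16, 7) = 7
AB (MIN): min(6, 9) = 6
H (MAX): max(-13, 7, 6) = 7
AC (MIN): min(15, 4, 5) = 4
AD (MIN): min(-4, 17, 2, -9) = -9
J (MAX): max(4, -9) = 4
B (MIN): min(-7, -3, 7, 4) = -7
Root (MAX): max(-9, -7) = -7
MAX at Root wants the highest of {A=-9, B=-7}, so chooses B.

B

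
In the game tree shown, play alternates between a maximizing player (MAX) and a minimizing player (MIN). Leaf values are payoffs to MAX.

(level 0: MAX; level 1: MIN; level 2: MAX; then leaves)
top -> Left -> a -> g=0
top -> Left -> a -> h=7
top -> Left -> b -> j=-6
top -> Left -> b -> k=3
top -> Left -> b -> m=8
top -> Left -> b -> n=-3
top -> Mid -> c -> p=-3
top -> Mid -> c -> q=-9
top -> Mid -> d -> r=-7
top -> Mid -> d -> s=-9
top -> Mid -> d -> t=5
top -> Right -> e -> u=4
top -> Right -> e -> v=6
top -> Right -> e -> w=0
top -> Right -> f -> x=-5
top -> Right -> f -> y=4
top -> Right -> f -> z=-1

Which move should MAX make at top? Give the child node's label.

a (MAX): max(0, 7) = 7
b (MAX): max(-6, 3, 8, -3) = 8
Left (MIN): min(7, 8) = 7
c (MAX): max(-3, -9) = -3
d (MAX): max(-7, -9, 5) = 5
Mid (MIN): min(-3, 5) = -3
e (MAX): max(4, 6, 0) = 6
f (MAX): max(-5, 4, -1) = 4
Right (MIN): min(6, 4) = 4
top (MAX): max(7, -3, 4) = 7
MAX at top wants the highest of {Left=7, Mid=-3, Right=4}, so chooses Left.

Left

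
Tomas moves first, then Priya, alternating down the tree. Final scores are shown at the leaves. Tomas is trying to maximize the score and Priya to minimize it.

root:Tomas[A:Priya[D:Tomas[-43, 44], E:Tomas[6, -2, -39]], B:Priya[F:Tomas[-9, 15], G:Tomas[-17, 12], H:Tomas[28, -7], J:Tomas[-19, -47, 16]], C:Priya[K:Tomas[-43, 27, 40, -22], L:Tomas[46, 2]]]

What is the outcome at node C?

40

K (Tomas): max(-43, 27, 40, -22) = 40
L (Tomas): max(46, 2) = 46
C (Priya): min(40, 46) = 40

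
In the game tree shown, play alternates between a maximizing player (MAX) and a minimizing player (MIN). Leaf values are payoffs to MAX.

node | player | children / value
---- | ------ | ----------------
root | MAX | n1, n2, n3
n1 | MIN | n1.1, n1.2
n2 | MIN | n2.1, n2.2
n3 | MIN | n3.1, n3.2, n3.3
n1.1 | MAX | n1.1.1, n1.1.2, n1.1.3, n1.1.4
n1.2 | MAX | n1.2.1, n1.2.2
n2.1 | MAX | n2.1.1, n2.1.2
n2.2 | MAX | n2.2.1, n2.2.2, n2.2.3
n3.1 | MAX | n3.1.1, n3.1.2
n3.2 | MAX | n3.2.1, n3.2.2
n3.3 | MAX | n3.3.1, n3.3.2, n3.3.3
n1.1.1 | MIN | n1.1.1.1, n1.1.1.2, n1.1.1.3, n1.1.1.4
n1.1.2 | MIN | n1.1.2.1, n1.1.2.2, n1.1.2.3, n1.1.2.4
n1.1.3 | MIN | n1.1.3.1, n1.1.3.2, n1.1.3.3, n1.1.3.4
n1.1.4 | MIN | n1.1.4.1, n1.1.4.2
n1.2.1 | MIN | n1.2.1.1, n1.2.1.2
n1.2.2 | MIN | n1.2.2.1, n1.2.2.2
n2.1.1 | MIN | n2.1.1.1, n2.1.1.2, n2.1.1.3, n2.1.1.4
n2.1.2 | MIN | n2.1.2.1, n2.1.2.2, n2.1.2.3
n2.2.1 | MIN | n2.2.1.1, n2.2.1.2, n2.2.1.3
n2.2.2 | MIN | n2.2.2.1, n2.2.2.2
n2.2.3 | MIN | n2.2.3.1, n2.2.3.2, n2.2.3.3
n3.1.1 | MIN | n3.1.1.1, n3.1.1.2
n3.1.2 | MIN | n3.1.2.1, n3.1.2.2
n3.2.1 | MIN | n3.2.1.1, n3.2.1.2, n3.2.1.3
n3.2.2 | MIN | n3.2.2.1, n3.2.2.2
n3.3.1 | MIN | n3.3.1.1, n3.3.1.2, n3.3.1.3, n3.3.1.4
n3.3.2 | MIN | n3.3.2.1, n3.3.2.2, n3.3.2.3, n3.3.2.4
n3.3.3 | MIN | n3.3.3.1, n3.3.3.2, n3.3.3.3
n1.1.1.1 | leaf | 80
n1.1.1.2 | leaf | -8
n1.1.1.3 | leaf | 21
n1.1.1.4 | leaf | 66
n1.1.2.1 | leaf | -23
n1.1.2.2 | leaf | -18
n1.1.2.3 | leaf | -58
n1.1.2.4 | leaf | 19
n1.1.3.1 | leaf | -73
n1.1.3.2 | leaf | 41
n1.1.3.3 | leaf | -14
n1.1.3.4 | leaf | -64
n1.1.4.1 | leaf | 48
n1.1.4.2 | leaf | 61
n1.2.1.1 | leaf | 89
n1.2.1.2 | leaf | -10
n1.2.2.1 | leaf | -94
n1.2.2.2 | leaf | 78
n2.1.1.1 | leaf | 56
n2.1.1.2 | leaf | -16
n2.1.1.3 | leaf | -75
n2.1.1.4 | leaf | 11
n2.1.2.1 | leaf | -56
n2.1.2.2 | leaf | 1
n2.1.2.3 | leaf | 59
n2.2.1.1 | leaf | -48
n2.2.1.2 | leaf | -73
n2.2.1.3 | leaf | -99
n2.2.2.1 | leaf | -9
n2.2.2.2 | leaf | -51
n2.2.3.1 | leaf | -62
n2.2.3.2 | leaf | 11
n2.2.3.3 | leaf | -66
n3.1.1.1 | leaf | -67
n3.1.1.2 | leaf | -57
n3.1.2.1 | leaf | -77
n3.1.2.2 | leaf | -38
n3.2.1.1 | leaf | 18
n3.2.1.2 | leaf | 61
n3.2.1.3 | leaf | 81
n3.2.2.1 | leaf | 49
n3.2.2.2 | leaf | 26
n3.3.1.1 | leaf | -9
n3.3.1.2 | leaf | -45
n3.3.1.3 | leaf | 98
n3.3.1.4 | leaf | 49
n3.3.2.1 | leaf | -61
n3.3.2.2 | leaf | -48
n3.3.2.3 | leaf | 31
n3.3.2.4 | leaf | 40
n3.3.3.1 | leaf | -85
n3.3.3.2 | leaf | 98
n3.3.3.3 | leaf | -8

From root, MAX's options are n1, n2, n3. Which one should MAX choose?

n1

n1.1.1 (MIN): min(80, -8, 21, 66) = -8
n1.1.2 (MIN): min(-23, -18, -58, 19) = -58
n1.1.3 (MIN): min(-73, 41, -14, -64) = -73
n1.1.4 (MIN): min(48, 61) = 48
n1.1 (MAX): max(-8, -58, -73, 48) = 48
n1.2.1 (MIN): min(89, -10) = -10
n1.2.2 (MIN): min(-94, 78) = -94
n1.2 (MAX): max(-10, -94) = -10
n1 (MIN): min(48, -10) = -10
n2.1.1 (MIN): min(56, -16, -75, 11) = -75
n2.1.2 (MIN): min(-56, 1, 59) = -56
n2.1 (MAX): max(-75, -56) = -56
n2.2.1 (MIN): min(-48, -73, -99) = -99
n2.2.2 (MIN): min(-9, -51) = -51
n2.2.3 (MIN): min(-62, 11, -66) = -66
n2.2 (MAX): max(-99, -51, -66) = -51
n2 (MIN): min(-56, -51) = -56
n3.1.1 (MIN): min(-67, -57) = -67
n3.1.2 (MIN): min(-77, -38) = -77
n3.1 (MAX): max(-67, -77) = -67
n3.2.1 (MIN): min(18, 61, 81) = 18
n3.2.2 (MIN): min(49, 26) = 26
n3.2 (MAX): max(18, 26) = 26
n3.3.1 (MIN): min(-9, -45, 98, 49) = -45
n3.3.2 (MIN): min(-61, -48, 31, 40) = -61
n3.3.3 (MIN): min(-85, 98, -8) = -85
n3.3 (MAX): max(-45, -61, -85) = -45
n3 (MIN): min(-67, 26, -45) = -67
root (MAX): max(-10, -56, -67) = -10
MAX at root wants the highest of {n1=-10, n2=-56, n3=-67}, so chooses n1.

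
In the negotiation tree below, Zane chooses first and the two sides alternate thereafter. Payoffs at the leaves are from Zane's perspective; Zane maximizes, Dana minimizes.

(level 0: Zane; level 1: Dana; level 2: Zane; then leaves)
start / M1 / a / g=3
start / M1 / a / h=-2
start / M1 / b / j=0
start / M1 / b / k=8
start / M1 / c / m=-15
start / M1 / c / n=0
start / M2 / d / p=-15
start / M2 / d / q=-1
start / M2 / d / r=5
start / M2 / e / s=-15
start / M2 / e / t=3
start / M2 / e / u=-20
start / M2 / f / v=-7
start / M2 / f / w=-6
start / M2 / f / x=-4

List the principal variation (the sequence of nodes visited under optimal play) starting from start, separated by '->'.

a (Zane): max(3, -2) = 3
b (Zane): max(0, 8) = 8
c (Zane): max(-15, 0) = 0
M1 (Dana): min(3, 8, 0) = 0
d (Zane): max(-15, -1, 5) = 5
e (Zane): max(-15, 3, -20) = 3
f (Zane): max(-7, -6, -4) = -4
M2 (Dana): min(5, 3, -4) = -4
start (Zane): max(0, -4) = 0
At start, Zane picks M1 (highest: 0).
At M1, Dana picks c (lowest: 0).
At c, Zane picks n (highest: 0).
Terminal value 0.

start -> M1 -> c -> n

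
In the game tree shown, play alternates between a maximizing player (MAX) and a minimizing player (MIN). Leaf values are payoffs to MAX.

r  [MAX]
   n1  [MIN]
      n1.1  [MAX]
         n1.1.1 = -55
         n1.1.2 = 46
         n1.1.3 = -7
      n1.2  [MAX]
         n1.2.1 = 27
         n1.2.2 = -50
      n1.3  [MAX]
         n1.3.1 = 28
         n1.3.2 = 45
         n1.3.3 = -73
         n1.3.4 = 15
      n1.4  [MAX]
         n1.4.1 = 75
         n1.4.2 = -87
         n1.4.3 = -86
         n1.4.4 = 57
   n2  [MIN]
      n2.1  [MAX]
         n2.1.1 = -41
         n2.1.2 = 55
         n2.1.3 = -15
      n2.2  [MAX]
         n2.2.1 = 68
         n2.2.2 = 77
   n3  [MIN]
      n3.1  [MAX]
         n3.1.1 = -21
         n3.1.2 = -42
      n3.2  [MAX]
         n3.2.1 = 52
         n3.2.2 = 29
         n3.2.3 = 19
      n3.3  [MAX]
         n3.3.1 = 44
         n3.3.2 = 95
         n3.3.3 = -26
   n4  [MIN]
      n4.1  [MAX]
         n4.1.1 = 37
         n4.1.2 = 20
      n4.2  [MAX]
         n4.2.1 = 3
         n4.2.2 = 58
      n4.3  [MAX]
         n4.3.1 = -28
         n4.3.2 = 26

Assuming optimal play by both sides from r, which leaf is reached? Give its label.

n1.1 (MAX): max(-55, 46, -7) = 46
n1.2 (MAX): max(27, -50) = 27
n1.3 (MAX): max(28, 45, -73, 15) = 45
n1.4 (MAX): max(75, -87, -86, 57) = 75
n1 (MIN): min(46, 27, 45, 75) = 27
n2.1 (MAX): max(-41, 55, -15) = 55
n2.2 (MAX): max(68, 77) = 77
n2 (MIN): min(55, 77) = 55
n3.1 (MAX): max(-21, -42) = -21
n3.2 (MAX): max(52, 29, 19) = 52
n3.3 (MAX): max(44, 95, -26) = 95
n3 (MIN): min(-21, 52, 95) = -21
n4.1 (MAX): max(37, 20) = 37
n4.2 (MAX): max(3, 58) = 58
n4.3 (MAX): max(-28, 26) = 26
n4 (MIN): min(37, 58, 26) = 26
r (MAX): max(27, 55, -21, 26) = 55
At r, MAX picks n2 (highest: 55).
At n2, MIN picks n2.1 (lowest: 55).
At n2.1, MAX picks n2.1.2 (highest: 55).
Terminal value 55.

n2.1.2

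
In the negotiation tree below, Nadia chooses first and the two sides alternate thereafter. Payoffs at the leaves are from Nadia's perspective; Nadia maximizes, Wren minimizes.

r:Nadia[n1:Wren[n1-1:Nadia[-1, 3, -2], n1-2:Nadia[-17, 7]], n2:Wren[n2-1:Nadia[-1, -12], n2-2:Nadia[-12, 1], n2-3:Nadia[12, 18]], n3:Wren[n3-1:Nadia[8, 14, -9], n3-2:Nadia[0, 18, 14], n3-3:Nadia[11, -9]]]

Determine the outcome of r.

11

n1-1 (Nadia): max(-1, 3, -2) = 3
n1-2 (Nadia): max(-17, 7) = 7
n1 (Wren): min(3, 7) = 3
n2-1 (Nadia): max(-1, -12) = -1
n2-2 (Nadia): max(-12, 1) = 1
n2-3 (Nadia): max(12, 18) = 18
n2 (Wren): min(-1, 1, 18) = -1
n3-1 (Nadia): max(8, 14, -9) = 14
n3-2 (Nadia): max(0, 18, 14) = 18
n3-3 (Nadia): max(11, -9) = 11
n3 (Wren): min(14, 18, 11) = 11
r (Nadia): max(3, -1, 11) = 11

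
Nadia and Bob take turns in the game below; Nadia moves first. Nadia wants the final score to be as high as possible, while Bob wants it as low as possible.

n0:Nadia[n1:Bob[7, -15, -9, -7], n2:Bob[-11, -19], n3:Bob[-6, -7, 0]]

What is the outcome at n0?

n1 (Bob): min(7, -15, -9, -7) = -15
n2 (Bob): min(-11, -19) = -19
n3 (Bob): min(-6, -7, 0) = -7
n0 (Nadia): max(-15, -19, -7) = -7

-7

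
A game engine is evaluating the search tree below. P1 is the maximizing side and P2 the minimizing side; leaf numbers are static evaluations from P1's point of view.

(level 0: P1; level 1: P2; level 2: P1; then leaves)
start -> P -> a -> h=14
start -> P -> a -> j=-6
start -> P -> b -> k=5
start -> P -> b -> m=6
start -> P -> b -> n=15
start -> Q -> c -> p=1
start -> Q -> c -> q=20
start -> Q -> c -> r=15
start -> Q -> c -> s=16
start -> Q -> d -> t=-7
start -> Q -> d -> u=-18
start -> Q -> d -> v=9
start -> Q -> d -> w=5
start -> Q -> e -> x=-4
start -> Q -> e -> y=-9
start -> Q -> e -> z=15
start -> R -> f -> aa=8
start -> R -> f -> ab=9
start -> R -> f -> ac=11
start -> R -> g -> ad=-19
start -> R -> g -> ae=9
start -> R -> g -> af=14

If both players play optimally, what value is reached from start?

a (P1): max(14, -6) = 14
b (P1): max(5, 6, 15) = 15
P (P2): min(14, 15) = 14
c (P1): max(1, 20, 15, 16) = 20
d (P1): max(-7, -18, 9, 5) = 9
e (P1): max(-4, -9, 15) = 15
Q (P2): min(20, 9, 15) = 9
f (P1): max(8, 9, 11) = 11
g (P1): max(-19, 9, 14) = 14
R (P2): min(11, 14) = 11
start (P1): max(14, 9, 11) = 14

14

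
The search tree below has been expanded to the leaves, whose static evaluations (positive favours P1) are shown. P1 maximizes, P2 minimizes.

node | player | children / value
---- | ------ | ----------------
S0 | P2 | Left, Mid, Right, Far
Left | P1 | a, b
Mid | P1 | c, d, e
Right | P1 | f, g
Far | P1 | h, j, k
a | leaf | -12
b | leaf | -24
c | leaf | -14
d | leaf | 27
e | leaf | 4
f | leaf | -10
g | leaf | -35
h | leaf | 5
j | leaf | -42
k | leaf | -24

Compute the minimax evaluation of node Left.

Left (P1): max(-12, -24) = -12

-12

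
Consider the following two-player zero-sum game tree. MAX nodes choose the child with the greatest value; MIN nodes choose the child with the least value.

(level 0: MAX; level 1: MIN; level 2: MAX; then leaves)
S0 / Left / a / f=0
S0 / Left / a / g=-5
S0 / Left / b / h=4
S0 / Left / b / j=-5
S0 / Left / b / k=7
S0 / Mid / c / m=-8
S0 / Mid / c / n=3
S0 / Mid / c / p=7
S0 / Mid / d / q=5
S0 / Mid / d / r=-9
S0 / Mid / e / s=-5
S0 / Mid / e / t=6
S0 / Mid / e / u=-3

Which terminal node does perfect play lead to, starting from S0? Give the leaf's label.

q

a (MAX): max(0, -5) = 0
b (MAX): max(4, -5, 7) = 7
Left (MIN): min(0, 7) = 0
c (MAX): max(-8, 3, 7) = 7
d (MAX): max(5, -9) = 5
e (MAX): max(-5, 6, -3) = 6
Mid (MIN): min(7, 5, 6) = 5
S0 (MAX): max(0, 5) = 5
At S0, MAX picks Mid (highest: 5).
At Mid, MIN picks d (lowest: 5).
At d, MAX picks q (highest: 5).
Terminal value 5.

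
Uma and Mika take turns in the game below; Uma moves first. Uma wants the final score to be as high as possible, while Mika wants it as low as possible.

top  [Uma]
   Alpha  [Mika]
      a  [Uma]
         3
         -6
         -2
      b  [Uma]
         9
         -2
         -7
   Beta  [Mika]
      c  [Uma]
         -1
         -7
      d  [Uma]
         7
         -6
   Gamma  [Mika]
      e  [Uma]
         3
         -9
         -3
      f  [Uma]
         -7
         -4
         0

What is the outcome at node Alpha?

3

a (Uma): max(3, -6, -2) = 3
b (Uma): max(9, -2, -7) = 9
Alpha (Mika): min(3, 9) = 3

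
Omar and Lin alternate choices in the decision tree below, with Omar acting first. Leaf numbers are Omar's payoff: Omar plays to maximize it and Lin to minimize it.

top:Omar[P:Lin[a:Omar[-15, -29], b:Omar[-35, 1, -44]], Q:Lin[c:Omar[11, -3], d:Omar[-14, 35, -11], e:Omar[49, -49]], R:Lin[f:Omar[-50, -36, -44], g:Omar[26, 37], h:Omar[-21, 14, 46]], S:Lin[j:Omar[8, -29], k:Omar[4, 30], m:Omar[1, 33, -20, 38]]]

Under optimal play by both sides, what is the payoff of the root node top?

11

a (Omar): max(-15, -29) = -15
b (Omar): max(-35, 1, -44) = 1
P (Lin): min(-15, 1) = -15
c (Omar): max(11, -3) = 11
d (Omar): max(-14, 35, -11) = 35
e (Omar): max(49, -49) = 49
Q (Lin): min(11, 35, 49) = 11
f (Omar): max(-50, -36, -44) = -36
g (Omar): max(26, 37) = 37
h (Omar): max(-21, 14, 46) = 46
R (Lin): min(-36, 37, 46) = -36
j (Omar): max(8, -29) = 8
k (Omar): max(4, 30) = 30
m (Omar): max(1, 33, -20, 38) = 38
S (Lin): min(8, 30, 38) = 8
top (Omar): max(-15, 11, -36, 8) = 11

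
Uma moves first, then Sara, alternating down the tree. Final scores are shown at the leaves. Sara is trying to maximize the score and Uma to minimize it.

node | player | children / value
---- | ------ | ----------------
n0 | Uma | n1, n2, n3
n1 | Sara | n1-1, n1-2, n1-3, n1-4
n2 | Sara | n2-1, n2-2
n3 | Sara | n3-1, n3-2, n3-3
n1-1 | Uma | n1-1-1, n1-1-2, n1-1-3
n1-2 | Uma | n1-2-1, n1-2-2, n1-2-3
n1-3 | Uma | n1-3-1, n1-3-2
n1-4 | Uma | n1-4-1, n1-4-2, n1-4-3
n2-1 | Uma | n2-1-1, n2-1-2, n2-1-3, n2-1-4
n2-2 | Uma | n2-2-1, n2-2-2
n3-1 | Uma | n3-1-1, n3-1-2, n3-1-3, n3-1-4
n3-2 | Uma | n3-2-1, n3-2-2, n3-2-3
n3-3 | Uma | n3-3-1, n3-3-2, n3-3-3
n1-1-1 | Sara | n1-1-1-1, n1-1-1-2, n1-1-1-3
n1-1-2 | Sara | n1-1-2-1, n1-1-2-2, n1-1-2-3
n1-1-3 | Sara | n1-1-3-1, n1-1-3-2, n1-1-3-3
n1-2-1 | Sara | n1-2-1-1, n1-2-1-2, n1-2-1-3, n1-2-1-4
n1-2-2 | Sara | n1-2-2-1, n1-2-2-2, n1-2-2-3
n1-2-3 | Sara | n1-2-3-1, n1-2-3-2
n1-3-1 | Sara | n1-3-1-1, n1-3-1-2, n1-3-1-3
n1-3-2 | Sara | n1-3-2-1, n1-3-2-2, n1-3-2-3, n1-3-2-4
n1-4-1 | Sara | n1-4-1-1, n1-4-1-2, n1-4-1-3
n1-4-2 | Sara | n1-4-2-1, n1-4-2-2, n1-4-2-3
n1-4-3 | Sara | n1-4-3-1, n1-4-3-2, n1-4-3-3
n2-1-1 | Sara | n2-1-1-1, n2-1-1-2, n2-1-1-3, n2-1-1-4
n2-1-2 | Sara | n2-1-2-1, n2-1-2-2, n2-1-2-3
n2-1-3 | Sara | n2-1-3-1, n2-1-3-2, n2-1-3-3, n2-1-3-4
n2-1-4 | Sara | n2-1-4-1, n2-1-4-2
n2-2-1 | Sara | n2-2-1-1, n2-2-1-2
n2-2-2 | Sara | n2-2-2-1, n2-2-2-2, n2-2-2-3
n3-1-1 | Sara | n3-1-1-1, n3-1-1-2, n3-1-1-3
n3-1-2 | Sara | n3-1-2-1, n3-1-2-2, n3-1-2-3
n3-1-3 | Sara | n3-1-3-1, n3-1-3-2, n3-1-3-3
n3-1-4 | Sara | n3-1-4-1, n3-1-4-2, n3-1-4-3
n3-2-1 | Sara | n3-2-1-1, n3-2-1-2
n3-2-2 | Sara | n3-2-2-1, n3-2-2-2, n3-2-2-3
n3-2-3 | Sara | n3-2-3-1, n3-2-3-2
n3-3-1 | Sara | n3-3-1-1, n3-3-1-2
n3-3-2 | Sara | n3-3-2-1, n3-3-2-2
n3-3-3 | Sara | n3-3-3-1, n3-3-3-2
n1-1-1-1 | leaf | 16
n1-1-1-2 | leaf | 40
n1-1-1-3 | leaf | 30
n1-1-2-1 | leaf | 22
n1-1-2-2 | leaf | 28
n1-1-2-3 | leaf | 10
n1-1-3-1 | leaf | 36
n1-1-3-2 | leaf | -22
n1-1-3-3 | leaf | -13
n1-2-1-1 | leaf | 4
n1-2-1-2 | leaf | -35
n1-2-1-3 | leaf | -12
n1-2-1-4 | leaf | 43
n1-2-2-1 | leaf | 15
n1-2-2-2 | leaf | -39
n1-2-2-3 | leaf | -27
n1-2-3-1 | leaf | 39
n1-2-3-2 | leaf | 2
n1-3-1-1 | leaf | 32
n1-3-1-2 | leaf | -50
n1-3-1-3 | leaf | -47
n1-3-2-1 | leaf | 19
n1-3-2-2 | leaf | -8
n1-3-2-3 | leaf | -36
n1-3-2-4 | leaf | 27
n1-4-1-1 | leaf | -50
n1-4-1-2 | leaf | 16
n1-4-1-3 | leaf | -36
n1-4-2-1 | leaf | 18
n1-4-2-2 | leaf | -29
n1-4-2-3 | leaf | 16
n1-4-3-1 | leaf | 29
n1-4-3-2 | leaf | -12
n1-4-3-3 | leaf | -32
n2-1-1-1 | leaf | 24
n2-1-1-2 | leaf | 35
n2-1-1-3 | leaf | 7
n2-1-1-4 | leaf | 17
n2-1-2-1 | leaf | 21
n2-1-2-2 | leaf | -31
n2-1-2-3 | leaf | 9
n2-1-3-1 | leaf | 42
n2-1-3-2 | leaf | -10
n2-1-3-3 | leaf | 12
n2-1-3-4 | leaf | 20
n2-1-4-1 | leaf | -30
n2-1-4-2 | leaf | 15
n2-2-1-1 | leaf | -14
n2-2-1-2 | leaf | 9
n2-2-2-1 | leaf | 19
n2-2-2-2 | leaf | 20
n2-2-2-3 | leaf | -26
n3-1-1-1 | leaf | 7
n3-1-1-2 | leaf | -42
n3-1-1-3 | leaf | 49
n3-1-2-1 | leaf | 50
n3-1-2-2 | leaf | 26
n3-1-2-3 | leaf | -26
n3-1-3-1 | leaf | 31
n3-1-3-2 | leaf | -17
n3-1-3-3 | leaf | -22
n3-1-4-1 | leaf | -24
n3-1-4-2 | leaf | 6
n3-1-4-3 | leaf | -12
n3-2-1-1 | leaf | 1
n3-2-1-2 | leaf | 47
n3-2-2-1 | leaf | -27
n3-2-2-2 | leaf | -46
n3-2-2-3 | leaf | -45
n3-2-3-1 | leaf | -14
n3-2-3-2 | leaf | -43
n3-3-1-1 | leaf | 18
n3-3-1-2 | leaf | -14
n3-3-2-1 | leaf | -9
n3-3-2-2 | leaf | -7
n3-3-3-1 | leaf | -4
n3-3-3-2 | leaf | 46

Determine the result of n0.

6

n1-1-1 (Sara): max(16, 40, 30) = 40
n1-1-2 (Sara): max(22, 28, 10) = 28
n1-1-3 (Sara): max(36, -22, -13) = 36
n1-1 (Uma): min(40, 28, 36) = 28
n1-2-1 (Sara): max(4, -35, -12, 43) = 43
n1-2-2 (Sara): max(15, -39, -27) = 15
n1-2-3 (Sara): max(39, 2) = 39
n1-2 (Uma): min(43, 15, 39) = 15
n1-3-1 (Sara): max(32, -50, -47) = 32
n1-3-2 (Sara): max(19, -8, -36, 27) = 27
n1-3 (Uma): min(32, 27) = 27
n1-4-1 (Sara): max(-50, 16, -36) = 16
n1-4-2 (Sara): max(18, -29, 16) = 18
n1-4-3 (Sara): max(29, -12, -32) = 29
n1-4 (Uma): min(16, 18, 29) = 16
n1 (Sara): max(28, 15, 27, 16) = 28
n2-1-1 (Sara): max(24, 35, 7, 17) = 35
n2-1-2 (Sara): max(21, -31, 9) = 21
n2-1-3 (Sara): max(42, -10, 12, 20) = 42
n2-1-4 (Sara): max(-30, 15) = 15
n2-1 (Uma): min(35, 21, 42, 15) = 15
n2-2-1 (Sara): max(-14, 9) = 9
n2-2-2 (Sara): max(19, 20, -26) = 20
n2-2 (Uma): min(9, 20) = 9
n2 (Sara): max(15, 9) = 15
n3-1-1 (Sara): max(7, -42, 49) = 49
n3-1-2 (Sara): max(50, 26, -26) = 50
n3-1-3 (Sara): max(31, -17, -22) = 31
n3-1-4 (Sara): max(-24, 6, -12) = 6
n3-1 (Uma): min(49, 50, 31, 6) = 6
n3-2-1 (Sara): max(1, 47) = 47
n3-2-2 (Sara): max(-27, -46, -45) = -27
n3-2-3 (Sara): max(-14, -43) = -14
n3-2 (Uma): min(47, -27, -14) = -27
n3-3-1 (Sara): max(18, -14) = 18
n3-3-2 (Sara): max(-9, -7) = -7
n3-3-3 (Sara): max(-4, 46) = 46
n3-3 (Uma): min(18, -7, 46) = -7
n3 (Sara): max(6, -27, -7) = 6
n0 (Uma): min(28, 15, 6) = 6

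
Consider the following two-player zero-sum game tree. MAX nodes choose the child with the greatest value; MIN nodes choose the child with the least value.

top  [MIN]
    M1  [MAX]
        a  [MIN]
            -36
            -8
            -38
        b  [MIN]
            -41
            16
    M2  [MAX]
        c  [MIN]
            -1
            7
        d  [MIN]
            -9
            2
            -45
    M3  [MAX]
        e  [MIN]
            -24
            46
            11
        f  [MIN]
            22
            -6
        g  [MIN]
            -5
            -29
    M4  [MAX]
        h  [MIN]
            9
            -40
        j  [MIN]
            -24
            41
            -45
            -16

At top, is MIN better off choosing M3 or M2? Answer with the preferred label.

e (MIN): min(-24, 46, 11) = -24
f (MIN): min(22, -6) = -6
g (MIN): min(-5, -29) = -29
M3 (MAX): max(-24, -6, -29) = -6
c (MIN): min(-1, 7) = -1
d (MIN): min(-9, 2, -45) = -45
M2 (MAX): max(-1, -45) = -1
MIN prefers the lower value; M3=-6, M2=-1. M3 is better since -6 < -1.

M3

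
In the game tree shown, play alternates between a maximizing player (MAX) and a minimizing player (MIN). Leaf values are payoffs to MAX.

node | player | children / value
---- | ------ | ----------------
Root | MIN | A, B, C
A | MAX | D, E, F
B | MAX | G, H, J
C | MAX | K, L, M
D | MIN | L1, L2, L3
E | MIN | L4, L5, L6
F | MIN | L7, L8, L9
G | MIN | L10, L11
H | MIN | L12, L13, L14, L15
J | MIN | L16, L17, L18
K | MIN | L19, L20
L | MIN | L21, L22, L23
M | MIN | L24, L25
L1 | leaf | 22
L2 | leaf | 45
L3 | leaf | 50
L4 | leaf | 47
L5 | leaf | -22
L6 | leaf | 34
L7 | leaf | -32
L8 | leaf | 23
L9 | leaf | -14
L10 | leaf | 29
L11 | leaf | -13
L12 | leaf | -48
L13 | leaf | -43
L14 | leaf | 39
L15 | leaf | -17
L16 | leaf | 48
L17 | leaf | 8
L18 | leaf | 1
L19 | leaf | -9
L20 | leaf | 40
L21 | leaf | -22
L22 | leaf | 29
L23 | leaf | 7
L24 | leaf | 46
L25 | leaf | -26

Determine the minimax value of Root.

-9

D (MIN): min(22, 45, 50) = 22
E (MIN): min(47, -22, 34) = -22
F (MIN): min(-32, 23, -14) = -32
A (MAX): max(22, -22, -32) = 22
G (MIN): min(29, -13) = -13
H (MIN): min(-48, -43, 39, -17) = -48
J (MIN): min(48, 8, 1) = 1
B (MAX): max(-13, -48, 1) = 1
K (MIN): min(-9, 40) = -9
L (MIN): min(-22, 29, 7) = -22
M (MIN): min(46, -26) = -26
C (MAX): max(-9, -22, -26) = -9
Root (MIN): min(22, 1, -9) = -9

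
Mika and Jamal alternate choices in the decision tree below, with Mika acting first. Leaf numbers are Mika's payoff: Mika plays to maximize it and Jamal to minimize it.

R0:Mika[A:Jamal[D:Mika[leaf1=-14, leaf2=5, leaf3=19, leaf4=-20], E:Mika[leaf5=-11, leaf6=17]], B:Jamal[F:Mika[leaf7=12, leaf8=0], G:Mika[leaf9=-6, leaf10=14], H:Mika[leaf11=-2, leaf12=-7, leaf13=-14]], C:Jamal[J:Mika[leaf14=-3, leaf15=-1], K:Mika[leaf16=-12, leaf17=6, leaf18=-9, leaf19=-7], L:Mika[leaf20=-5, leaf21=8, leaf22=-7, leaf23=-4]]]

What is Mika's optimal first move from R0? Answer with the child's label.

D (Mika): max(-14, 5, 19, -20) = 19
E (Mika): max(-11, 17) = 17
A (Jamal): min(19, 17) = 17
F (Mika): max(12, 0) = 12
G (Mika): max(-6, 14) = 14
H (Mika): max(-2, -7, -14) = -2
B (Jamal): min(12, 14, -2) = -2
J (Mika): max(-3, -1) = -1
K (Mika): max(-12, 6, -9, -7) = 6
L (Mika): max(-5, 8, -7, -4) = 8
C (Jamal): min(-1, 6, 8) = -1
R0 (Mika): max(17, -2, -1) = 17
Mika at R0 wants the highest of {A=17, B=-2, C=-1}, so chooses A.

A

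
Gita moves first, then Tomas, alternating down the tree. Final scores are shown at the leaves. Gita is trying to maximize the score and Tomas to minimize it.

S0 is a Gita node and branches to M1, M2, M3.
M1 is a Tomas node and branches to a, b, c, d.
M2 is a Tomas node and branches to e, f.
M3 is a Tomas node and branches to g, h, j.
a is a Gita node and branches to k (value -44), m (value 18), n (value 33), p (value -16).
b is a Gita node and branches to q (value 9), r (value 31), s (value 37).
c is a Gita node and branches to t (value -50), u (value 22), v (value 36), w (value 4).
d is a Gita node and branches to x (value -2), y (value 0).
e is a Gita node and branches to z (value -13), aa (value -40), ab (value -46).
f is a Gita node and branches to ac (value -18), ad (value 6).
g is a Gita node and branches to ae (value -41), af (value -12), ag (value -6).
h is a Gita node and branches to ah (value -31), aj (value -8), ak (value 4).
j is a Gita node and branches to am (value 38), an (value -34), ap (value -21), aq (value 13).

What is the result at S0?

0

a (Gita): max(-44, 18, 33, -16) = 33
b (Gita): max(9, 31, 37) = 37
c (Gita): max(-50, 22, 36, 4) = 36
d (Gita): max(-2, 0) = 0
M1 (Tomas): min(33, 37, 36, 0) = 0
e (Gita): max(-13, -40, -46) = -13
f (Gita): max(-18, 6) = 6
M2 (Tomas): min(-13, 6) = -13
g (Gita): max(-41, -12, -6) = -6
h (Gita): max(-31, -8, 4) = 4
j (Gita): max(38, -34, -21, 13) = 38
M3 (Tomas): min(-6, 4, 38) = -6
S0 (Gita): max(0, -13, -6) = 0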